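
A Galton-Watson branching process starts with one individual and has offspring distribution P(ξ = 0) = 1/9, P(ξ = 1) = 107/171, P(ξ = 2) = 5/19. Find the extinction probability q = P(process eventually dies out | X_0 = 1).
q = 19/45

The pgf is f(s) = 1/9 + 107/171·s + 5/19·s². The extinction probability q is the smallest fixed point of f in [0, 1]. Setting s = f(s):
  5/19·s² + (107/171 − 1)·s + 1/9 = 0
  5/19·s² − (1/9 + 5/19)·s + 1/9 = 0
which factors as (s − 1)·(5/19·s − 1/9) = 0, giving roots s = 1 and s = (1/9)/(5/19) = 19/45.
Mean offspring μ = 107/171 + 2·5/19 = 197/171 > 1 (supercritical), so q < 1. The extinction probability is the smaller root: q = (1/9)/(5/19) = 19/45.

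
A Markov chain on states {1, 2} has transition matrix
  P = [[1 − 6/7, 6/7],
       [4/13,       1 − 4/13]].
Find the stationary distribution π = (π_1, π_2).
π_1 = 14/53, π_2 = 39/53

Solve πP = π with π_1 + π_2 = 1. From πP = π: π_1 · (1 − 6/7) + π_2 · 4/13 = π_1 ⇒ π_2 · 4/13 = π_1 · 6/7 ⇒ π_2/π_1 = (6/7)/(4/13) = 39/14. Together with π_1 + π_2 = 1:
  π_1 = (4/13)/(6/7 + 4/13) = (4/13)/(106/91) = 14/53,
  π_2 = (6/7)/(6/7 + 4/13) = (6/7)/(106/91) = 39/53.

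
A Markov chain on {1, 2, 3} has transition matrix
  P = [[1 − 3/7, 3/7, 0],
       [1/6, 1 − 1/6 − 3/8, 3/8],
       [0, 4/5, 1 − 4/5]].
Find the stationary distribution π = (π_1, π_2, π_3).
π = (112/535, 288/535, 27/107)

This is a birth-death chain on three states, which satisfies detailed balance: π_1 · P_{12} = π_2 · P_{21} and π_2 · P_{23} = π_3 · P_{32}.
From π_1 · 3/7 = π_2 · 1/6: π_2/π_1 = (3/7)/(1/6) = 18/7.
From π_2 · 3/8 = π_3 · 4/5: π_3/π_2 = (3/8)/(4/5) = 15/32.
Take π_1 proportional to 1; then unnormalized π = (1, 18/7, 135/112). Normalize by dividing by the sum 535/112:
  π = (112/535, 288/535, 27/107).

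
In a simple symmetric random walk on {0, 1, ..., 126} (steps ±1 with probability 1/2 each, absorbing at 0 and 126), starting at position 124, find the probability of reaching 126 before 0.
P(hit 126 before 0) = 124/126 = 62/63

Let u_k = P(hit 126 before 0 | start at k). Then u_0 = 0, u_126 = 1, and u_k = u_{k-1}/2 + u_{k+1}/2 for 1 ≤ k ≤ 125. This harmonic recurrence is solved by u_k = k/126, giving u_124 = 124/126 = 62/63.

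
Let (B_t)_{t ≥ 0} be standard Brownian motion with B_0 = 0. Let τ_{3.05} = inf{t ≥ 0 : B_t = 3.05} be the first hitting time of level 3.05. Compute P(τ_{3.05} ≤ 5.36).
P(τ_{3.05} ≤ 5.36) = 2(1 − Φ(3.05/√5.36)) = 2(1 − Φ(1.3174)) ≈ 0.1877

By the reflection principle for standard BM, P(τ_b ≤ t) = 2 · P(B_t ≥ b). Since B_t ~ N(0, t), P(B_t ≥ 3.05) = 1 − Φ(3.05/√t) = 1 − Φ(3.05/√5.36) = 1 − Φ(1.3174) ≈ 0.09385. Doubling: P(τ_{3.05} ≤ 5.36) ≈ 2 · 0.09385 = 0.18770 ≈ 0.1877.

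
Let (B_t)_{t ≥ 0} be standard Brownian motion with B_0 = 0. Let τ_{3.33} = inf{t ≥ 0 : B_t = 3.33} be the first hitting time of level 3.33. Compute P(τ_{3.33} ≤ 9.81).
P(τ_{3.33} ≤ 9.81) = 2(1 − Φ(3.33/√9.81)) = 2(1 − Φ(1.0632)) ≈ 0.2877

By the reflection principle for standard BM, P(τ_b ≤ t) = 2 · P(B_t ≥ b). Since B_t ~ N(0, t), P(B_t ≥ 3.33) = 1 − Φ(3.33/√t) = 1 − Φ(3.33/√9.81) = 1 − Φ(1.0632) ≈ 0.14385. Doubling: P(τ_{3.33} ≤ 9.81) ≈ 2 · 0.14385 = 0.28770 ≈ 0.2877.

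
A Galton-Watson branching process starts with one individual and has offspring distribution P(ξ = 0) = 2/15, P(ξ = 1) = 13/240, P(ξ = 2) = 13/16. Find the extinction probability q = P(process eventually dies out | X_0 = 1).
q = 32/195

The pgf is f(s) = 2/15 + 13/240·s + 13/16·s². The extinction probability q is the smallest fixed point of f in [0, 1]. Setting s = f(s):
  13/16·s² + (13/240 − 1)·s + 2/15 = 0
  13/16·s² − (2/15 + 13/16)·s + 2/15 = 0
which factors as (s − 1)·(13/16·s − 2/15) = 0, giving roots s = 1 and s = (2/15)/(13/16) = 32/195.
Mean offspring μ = 13/240 + 2·13/16 = 403/240 > 1 (supercritical), so q < 1. The extinction probability is the smaller root: q = (2/15)/(13/16) = 32/195.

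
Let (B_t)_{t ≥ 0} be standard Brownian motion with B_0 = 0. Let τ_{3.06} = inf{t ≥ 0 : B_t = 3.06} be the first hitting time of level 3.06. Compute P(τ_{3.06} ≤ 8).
P(τ_{3.06} ≤ 8) = 2(1 − Φ(3.06/√8)) = 2(1 − Φ(1.0819)) ≈ 0.2793

By the reflection principle for standard BM, P(τ_b ≤ t) = 2 · P(B_t ≥ b). Since B_t ~ N(0, t), P(B_t ≥ 3.06) = 1 − Φ(3.06/√t) = 1 − Φ(3.06/√8) = 1 − Φ(1.0819) ≈ 0.13965. Doubling: P(τ_{3.06} ≤ 8) ≈ 2 · 0.13965 = 0.27930 ≈ 0.2793.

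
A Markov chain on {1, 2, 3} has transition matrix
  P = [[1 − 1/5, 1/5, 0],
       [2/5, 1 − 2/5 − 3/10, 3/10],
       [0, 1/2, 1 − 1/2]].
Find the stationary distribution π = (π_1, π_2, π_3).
π = (5/9, 5/18, 1/6)

This is a birth-death chain on three states, which satisfies detailed balance: π_1 · P_{12} = π_2 · P_{21} and π_2 · P_{23} = π_3 · P_{32}.
From π_1 · 1/5 = π_2 · 2/5: π_2/π_1 = (1/5)/(2/5) = 1/2.
From π_2 · 3/10 = π_3 · 1/2: π_3/π_2 = (3/10)/(1/2) = 3/5.
Take π_1 proportional to 1; then unnormalized π = (1, 1/2, 3/10). Normalize by dividing by the sum 9/5:
  π = (5/9, 5/18, 1/6).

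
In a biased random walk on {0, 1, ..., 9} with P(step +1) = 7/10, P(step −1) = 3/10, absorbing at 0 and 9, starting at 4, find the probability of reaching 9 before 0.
P(hit 9 before 0) = (1 − (3/7)^4) / (1 − (3/7)^9) = 9748060/10083481

Let u_k denote P(reach 9 before 0 | start at k). Boundary: u_0 = 0, u_9 = 1. Recurrence: u_k = 7/10·u_{k+1} + 3/10·u_{k-1} for 1 ≤ k ≤ 8. Try u_k = A + B·r^k with r = q/p = (3/10)/(7/10) = 3/7. Substitution satisfies the recurrence; boundary conditions give:
  u_k = (1 − r^k) / (1 − r^N) = (1 − (3/7)^4) / (1 − (3/7)^9) = 9748060/10083481.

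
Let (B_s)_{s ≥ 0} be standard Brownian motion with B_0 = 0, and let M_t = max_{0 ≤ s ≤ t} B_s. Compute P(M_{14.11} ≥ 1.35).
P(M_{14.11} ≥ 1.35) = 2·P(B_{14.11} ≥ 1.35) = 2(1 − Φ(1.35/√14.11)) ≈ 0.7193

By the reflection principle for Brownian motion, P(M_t ≥ a) = 2 · P(B_t ≥ a) for a ≥ 0. Since B_t ~ N(0, t), P(B_t ≥ 1.35) = 1 − Φ(1.35/√t) = 1 − Φ(1.35/√14.11) = 1 − Φ(0.3594). So
  P(M_{14.11} ≥ 1.35) = 2(1 − Φ(0.3594)) ≈ 0.7193.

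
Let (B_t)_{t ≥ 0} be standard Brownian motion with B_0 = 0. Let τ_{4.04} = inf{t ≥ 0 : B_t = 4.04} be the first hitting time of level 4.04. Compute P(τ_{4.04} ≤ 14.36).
P(τ_{4.04} ≤ 14.36) = 2(1 − Φ(4.04/√14.36)) = 2(1 − Φ(1.0661)) ≈ 0.2864

By the reflection principle for standard BM, P(τ_b ≤ t) = 2 · P(B_t ≥ b). Since B_t ~ N(0, t), P(B_t ≥ 4.04) = 1 − Φ(4.04/√t) = 1 − Φ(4.04/√14.36) = 1 − Φ(1.0661) ≈ 0.14319. Doubling: P(τ_{4.04} ≤ 14.36) ≈ 2 · 0.14319 = 0.28638 ≈ 0.2864.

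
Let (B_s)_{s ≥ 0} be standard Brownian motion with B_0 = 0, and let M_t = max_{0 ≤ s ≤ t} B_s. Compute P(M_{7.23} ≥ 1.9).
P(M_{7.23} ≥ 1.9) = 2·P(B_{7.23} ≥ 1.9) = 2(1 − Φ(1.9/√7.23)) ≈ 0.4798

By the reflection principle for Brownian motion, P(M_t ≥ a) = 2 · P(B_t ≥ a) for a ≥ 0. Since B_t ~ N(0, t), P(B_t ≥ 1.9) = 1 − Φ(1.9/√t) = 1 − Φ(1.9/√7.23) = 1 − Φ(0.7066). So
  P(M_{7.23} ≥ 1.9) = 2(1 − Φ(0.7066)) ≈ 0.4798.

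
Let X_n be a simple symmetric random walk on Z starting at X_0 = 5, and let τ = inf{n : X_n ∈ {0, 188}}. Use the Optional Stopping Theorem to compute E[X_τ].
E[X_τ] = 5

X_n is a martingale and τ is a bounded-mean stopping time (indeed τ is finite a.s. with bounded expectation since the walk is in a bounded region). By the OST, E[X_τ] = E[X_0] = 5. Equivalently: E[X_τ] = 188 · P(hit 188 first) + 0 · P(hit 0 first) = 188 · (5/188) = 5.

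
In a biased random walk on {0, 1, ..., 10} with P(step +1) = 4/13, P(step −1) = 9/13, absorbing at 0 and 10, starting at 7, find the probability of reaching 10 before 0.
P(hit 10 before 0) = (1 − (9/4)^7) / (1 − (9/4)^10) = 61012288/697147165

Let u_k denote P(reach 10 before 0 | start at k). Boundary: u_0 = 0, u_10 = 1. Recurrence: u_k = 4/13·u_{k+1} + 9/13·u_{k-1} for 1 ≤ k ≤ 9. Try u_k = A + B·r^k with r = q/p = (9/13)/(4/13) = 9/4. Substitution satisfies the recurrence; boundary conditions give:
  u_k = (1 − r^k) / (1 − r^N) = (1 − (9/4)^7) / (1 − (9/4)^10) = 61012288/697147165.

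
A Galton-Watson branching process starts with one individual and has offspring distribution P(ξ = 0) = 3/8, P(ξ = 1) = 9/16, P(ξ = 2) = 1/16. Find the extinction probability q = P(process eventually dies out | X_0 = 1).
q = 1

Mean offspring μ = 0·3/8 + 1·9/16 + 2·1/16 = 11/16 ≤ 1. For μ ≤ 1 with offspring not concentrated at 1, the Galton-Watson process goes extinct almost surely, so q = 1.
(Algebraic check: The pgf is f(s) = 3/8 + 9/16·s + 1/16·s². The extinction probability q is the smallest fixed point of f in [0, 1]. Setting s = f(s):
  1/16·s² + (9/16 − 1)·s + 3/8 = 0
  1/16·s² − (3/8 + 1/16)·s + 3/8 = 0
which factors as (s − 1)·(1/16·s − 3/8) = 0, giving roots s = 1 and s = (3/8)/(1/16) = 6. Since 6 ≥ 1, the smallest root in [0, 1] is s = 1.)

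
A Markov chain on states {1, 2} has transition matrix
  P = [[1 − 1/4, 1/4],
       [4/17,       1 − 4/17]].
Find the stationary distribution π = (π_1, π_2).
π_1 = 16/33, π_2 = 17/33

Solve πP = π with π_1 + π_2 = 1. From πP = π: π_1 · (1 − 1/4) + π_2 · 4/17 = π_1 ⇒ π_2 · 4/17 = π_1 · 1/4 ⇒ π_2/π_1 = (1/4)/(4/17) = 17/16. Together with π_1 + π_2 = 1:
  π_1 = (4/17)/(1/4 + 4/17) = (4/17)/(33/68) = 16/33,
  π_2 = (1/4)/(1/4 + 4/17) = (1/4)/(33/68) = 17/33.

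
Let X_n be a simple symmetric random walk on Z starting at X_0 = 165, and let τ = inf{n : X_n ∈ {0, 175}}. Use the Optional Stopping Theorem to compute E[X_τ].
E[X_τ] = 165

X_n is a martingale and τ is a bounded-mean stopping time (indeed τ is finite a.s. with bounded expectation since the walk is in a bounded region). By the OST, E[X_τ] = E[X_0] = 165. Equivalently: E[X_τ] = 175 · P(hit 175 first) + 0 · P(hit 0 first) = 175 · (165/175) = 165.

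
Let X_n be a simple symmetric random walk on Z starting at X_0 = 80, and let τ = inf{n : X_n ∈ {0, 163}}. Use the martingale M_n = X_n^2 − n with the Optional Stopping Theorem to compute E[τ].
E[τ] = 6640

M_n = X_n^2 − n is a martingale (since E[X_{n+1}^2 | F_n] = X_n^2 + 1). By OST (τ has finite mean in a bounded region), E[M_τ] = E[M_0] = X_0^2 − 0 = 80^2 = 6400. Also E[M_τ] = E[X_τ^2] − E[τ]. The walk exits at 0 or 163, with P(hit 163 first) = 80/163, so E[X_τ^2] = 163^2 · 80/163 + 0 = 13040. Thus E[τ] = E[X_τ^2] − E[M_τ] = 13040 − 6400 = 6640 = 80(163 − 80) = 6640.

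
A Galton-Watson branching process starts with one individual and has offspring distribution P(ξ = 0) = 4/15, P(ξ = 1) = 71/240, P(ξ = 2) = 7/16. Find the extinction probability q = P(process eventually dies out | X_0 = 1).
q = 64/105

The pgf is f(s) = 4/15 + 71/240·s + 7/16·s². The extinction probability q is the smallest fixed point of f in [0, 1]. Setting s = f(s):
  7/16·s² + (71/240 − 1)·s + 4/15 = 0
  7/16·s² − (4/15 + 7/16)·s + 4/15 = 0
which factors as (s − 1)·(7/16·s − 4/15) = 0, giving roots s = 1 and s = (4/15)/(7/16) = 64/105.
Mean offspring μ = 71/240 + 2·7/16 = 281/240 > 1 (supercritical), so q < 1. The extinction probability is the smaller root: q = (4/15)/(7/16) = 64/105.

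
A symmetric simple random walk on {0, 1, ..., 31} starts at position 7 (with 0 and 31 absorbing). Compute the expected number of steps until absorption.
E[τ | X_0 = 7] = 168

Let v_k = E[τ | X_0 = k]. Boundary: v_0 = v_31 = 0. Recurrence: v_k = 1 + (v_{k-1} + v_{k+1})/2 for 1 ≤ k ≤ 30. The particular solution to v_k − (v_{k-1} + v_{k+1})/2 = 1 is v_k = −k^2. Adding homogeneous solution A + B k and matching boundaries gives v_k = k (31 − k). Substituting k = 7: v_7 = 7 · 24 = 168.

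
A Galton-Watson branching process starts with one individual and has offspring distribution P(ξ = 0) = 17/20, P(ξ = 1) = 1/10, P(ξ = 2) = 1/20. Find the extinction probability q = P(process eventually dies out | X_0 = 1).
q = 1

Mean offspring μ = 0·17/20 + 1·1/10 + 2·1/20 = 1/5 ≤ 1. For μ ≤ 1 with offspring not concentrated at 1, the Galton-Watson process goes extinct almost surely, so q = 1.
(Algebraic check: The pgf is f(s) = 17/20 + 1/10·s + 1/20·s². The extinction probability q is the smallest fixed point of f in [0, 1]. Setting s = f(s):
  1/20·s² + (1/10 − 1)·s + 17/20 = 0
  1/20·s² − (17/20 + 1/20)·s + 17/20 = 0
which factors as (s − 1)·(1/20·s − 17/20) = 0, giving roots s = 1 and s = (17/20)/(1/20) = 17. Since 17 ≥ 1, the smallest root in [0, 1] is s = 1.)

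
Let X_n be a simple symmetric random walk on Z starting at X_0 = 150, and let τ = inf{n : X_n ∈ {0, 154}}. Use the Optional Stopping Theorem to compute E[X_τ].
E[X_τ] = 150

X_n is a martingale and τ is a bounded-mean stopping time (indeed τ is finite a.s. with bounded expectation since the walk is in a bounded region). By the OST, E[X_τ] = E[X_0] = 150. Equivalently: E[X_τ] = 154 · P(hit 154 first) + 0 · P(hit 0 first) = 154 · (150/154) = 150.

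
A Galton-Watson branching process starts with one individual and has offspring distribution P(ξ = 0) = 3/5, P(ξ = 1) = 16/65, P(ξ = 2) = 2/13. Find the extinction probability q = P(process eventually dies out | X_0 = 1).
q = 1

Mean offspring μ = 0·3/5 + 1·16/65 + 2·2/13 = 36/65 ≤ 1. For μ ≤ 1 with offspring not concentrated at 1, the Galton-Watson process goes extinct almost surely, so q = 1.
(Algebraic check: The pgf is f(s) = 3/5 + 16/65·s + 2/13·s². The extinction probability q is the smallest fixed point of f in [0, 1]. Setting s = f(s):
  2/13·s² + (16/65 − 1)·s + 3/5 = 0
  2/13·s² − (3/5 + 2/13)·s + 3/5 = 0
which factors as (s − 1)·(2/13·s − 3/5) = 0, giving roots s = 1 and s = (3/5)/(2/13) = 39/10. Since 39/10 ≥ 1, the smallest root in [0, 1] is s = 1.)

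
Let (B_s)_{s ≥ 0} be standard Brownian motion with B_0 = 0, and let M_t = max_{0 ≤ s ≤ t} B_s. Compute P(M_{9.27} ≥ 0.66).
P(M_{9.27} ≥ 0.66) = 2·P(B_{9.27} ≥ 0.66) = 2(1 − Φ(0.66/√9.27)) ≈ 0.8284

By the reflection principle for Brownian motion, P(M_t ≥ a) = 2 · P(B_t ≥ a) for a ≥ 0. Since B_t ~ N(0, t), P(B_t ≥ 0.66) = 1 − Φ(0.66/√t) = 1 − Φ(0.66/√9.27) = 1 − Φ(0.2168). So
  P(M_{9.27} ≥ 0.66) = 2(1 − Φ(0.2168)) ≈ 0.8284.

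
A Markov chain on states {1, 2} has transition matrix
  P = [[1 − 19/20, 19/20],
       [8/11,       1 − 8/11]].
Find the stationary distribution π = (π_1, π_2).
π_1 = 160/369, π_2 = 209/369

Solve πP = π with π_1 + π_2 = 1. From πP = π: π_1 · (1 − 19/20) + π_2 · 8/11 = π_1 ⇒ π_2 · 8/11 = π_1 · 19/20 ⇒ π_2/π_1 = (19/20)/(8/11) = 209/160. Together with π_1 + π_2 = 1:
  π_1 = (8/11)/(19/20 + 8/11) = (8/11)/(369/220) = 160/369,
  π_2 = (19/20)/(19/20 + 8/11) = (19/20)/(369/220) = 209/369.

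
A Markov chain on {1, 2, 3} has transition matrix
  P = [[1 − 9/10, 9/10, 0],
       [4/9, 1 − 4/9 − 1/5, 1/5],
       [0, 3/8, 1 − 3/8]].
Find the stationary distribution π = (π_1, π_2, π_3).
π = (200/821, 405/821, 216/821)

This is a birth-death chain on three states, which satisfies detailed balance: π_1 · P_{12} = π_2 · P_{21} and π_2 · P_{23} = π_3 · P_{32}.
From π_1 · 9/10 = π_2 · 4/9: π_2/π_1 = (9/10)/(4/9) = 81/40.
From π_2 · 1/5 = π_3 · 3/8: π_3/π_2 = (1/5)/(3/8) = 8/15.
Take π_1 proportional to 1; then unnormalized π = (1, 81/40, 27/25). Normalize by dividing by the sum 821/200:
  π = (200/821, 405/821, 216/821).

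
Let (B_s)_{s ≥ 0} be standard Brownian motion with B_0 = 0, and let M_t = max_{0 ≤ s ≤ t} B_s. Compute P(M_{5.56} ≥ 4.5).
P(M_{5.56} ≥ 4.5) = 2·P(B_{5.56} ≥ 4.5) = 2(1 − Φ(4.5/√5.56)) ≈ 0.0563

By the reflection principle for Brownian motion, P(M_t ≥ a) = 2 · P(B_t ≥ a) for a ≥ 0. Since B_t ~ N(0, t), P(B_t ≥ 4.5) = 1 − Φ(4.5/√t) = 1 − Φ(4.5/√5.56) = 1 − Φ(1.9084). So
  P(M_{5.56} ≥ 4.5) = 2(1 − Φ(1.9084)) ≈ 0.0563.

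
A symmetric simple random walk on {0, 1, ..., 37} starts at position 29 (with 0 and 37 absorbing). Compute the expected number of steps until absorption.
E[τ | X_0 = 29] = 232

Let v_k = E[τ | X_0 = k]. Boundary: v_0 = v_37 = 0. Recurrence: v_k = 1 + (v_{k-1} + v_{k+1})/2 for 1 ≤ k ≤ 36. The particular solution to v_k − (v_{k-1} + v_{k+1})/2 = 1 is v_k = −k^2. Adding homogeneous solution A + B k and matching boundaries gives v_k = k (37 − k). Substituting k = 29: v_29 = 29 · 8 = 232.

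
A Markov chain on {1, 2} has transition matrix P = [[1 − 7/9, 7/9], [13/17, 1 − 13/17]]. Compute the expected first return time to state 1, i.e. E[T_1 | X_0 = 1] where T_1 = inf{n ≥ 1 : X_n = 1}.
E[T_1 | X_0 = 1] = 1/π_1 = 236/117

For an irreducible recurrent Markov chain with stationary distribution π, E[T_i | X_0 = i] = 1/π_i (Kac's formula). Here π_1 = (13/17)/(7/9 + 13/17) = (13/17)/(236/153) = 117/236, so E[T_1 | X_0 = 1] = 1/π_1 = (7/9 + 13/17)/(13/17) = (236/153)/(13/17) = 236/117.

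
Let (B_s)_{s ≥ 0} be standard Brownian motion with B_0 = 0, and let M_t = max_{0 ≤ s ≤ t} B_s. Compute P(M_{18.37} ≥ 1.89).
P(M_{18.37} ≥ 1.89) = 2·P(B_{18.37} ≥ 1.89) = 2(1 − Φ(1.89/√18.37)) ≈ 0.6592

By the reflection principle for Brownian motion, P(M_t ≥ a) = 2 · P(B_t ≥ a) for a ≥ 0. Since B_t ~ N(0, t), P(B_t ≥ 1.89) = 1 − Φ(1.89/√t) = 1 − Φ(1.89/√18.37) = 1 − Φ(0.4410). So
  P(M_{18.37} ≥ 1.89) = 2(1 − Φ(0.4410)) ≈ 0.6592.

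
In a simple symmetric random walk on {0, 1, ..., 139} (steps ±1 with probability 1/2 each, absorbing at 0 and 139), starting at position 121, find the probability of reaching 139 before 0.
P(hit 139 before 0) = 121/139

Let u_k = P(hit 139 before 0 | start at k). Then u_0 = 0, u_139 = 1, and u_k = u_{k-1}/2 + u_{k+1}/2 for 1 ≤ k ≤ 138. This harmonic recurrence is solved by u_k = k/139, giving u_121 = 121/139.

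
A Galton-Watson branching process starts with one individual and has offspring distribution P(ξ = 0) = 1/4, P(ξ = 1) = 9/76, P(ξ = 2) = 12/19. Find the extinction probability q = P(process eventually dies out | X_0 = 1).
q = 19/48

The pgf is f(s) = 1/4 + 9/76·s + 12/19·s². The extinction probability q is the smallest fixed point of f in [0, 1]. Setting s = f(s):
  12/19·s² + (9/76 − 1)·s + 1/4 = 0
  12/19·s² − (1/4 + 12/19)·s + 1/4 = 0
which factors as (s − 1)·(12/19·s − 1/4) = 0, giving roots s = 1 and s = (1/4)/(12/19) = 19/48.
Mean offspring μ = 9/76 + 2·12/19 = 105/76 > 1 (supercritical), so q < 1. The extinction probability is the smaller root: q = (1/4)/(12/19) = 19/48.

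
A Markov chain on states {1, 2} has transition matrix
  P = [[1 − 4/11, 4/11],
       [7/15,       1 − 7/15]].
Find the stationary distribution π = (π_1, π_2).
π_1 = 77/137, π_2 = 60/137

Solve πP = π with π_1 + π_2 = 1. From πP = π: π_1 · (1 − 4/11) + π_2 · 7/15 = π_1 ⇒ π_2 · 7/15 = π_1 · 4/11 ⇒ π_2/π_1 = (4/11)/(7/15) = 60/77. Together with π_1 + π_2 = 1:
  π_1 = (7/15)/(4/11 + 7/15) = (7/15)/(137/165) = 77/137,
  π_2 = (4/11)/(4/11 + 7/15) = (4/11)/(137/165) = 60/137.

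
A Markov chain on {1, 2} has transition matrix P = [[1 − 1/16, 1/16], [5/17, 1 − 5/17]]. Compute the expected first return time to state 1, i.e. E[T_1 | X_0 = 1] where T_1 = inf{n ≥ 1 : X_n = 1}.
E[T_1 | X_0 = 1] = 1/π_1 = 97/80

For an irreducible recurrent Markov chain with stationary distribution π, E[T_i | X_0 = i] = 1/π_i (Kac's formula). Here π_1 = (5/17)/(1/16 + 5/17) = (5/17)/(97/272) = 80/97, so E[T_1 | X_0 = 1] = 1/π_1 = (1/16 + 5/17)/(5/17) = (97/272)/(5/17) = 97/80.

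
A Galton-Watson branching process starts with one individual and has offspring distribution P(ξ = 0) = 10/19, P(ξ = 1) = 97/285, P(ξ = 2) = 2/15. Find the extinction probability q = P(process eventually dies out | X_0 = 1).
q = 1

Mean offspring μ = 0·10/19 + 1·97/285 + 2·2/15 = 173/285 ≤ 1. For μ ≤ 1 with offspring not concentrated at 1, the Galton-Watson process goes extinct almost surely, so q = 1.
(Algebraic check: The pgf is f(s) = 10/19 + 97/285·s + 2/15·s². The extinction probability q is the smallest fixed point of f in [0, 1]. Setting s = f(s):
  2/15·s² + (97/285 − 1)·s + 10/19 = 0
  2/15·s² − (10/19 + 2/15)·s + 10/19 = 0
which factors as (s − 1)·(2/15·s − 10/19) = 0, giving roots s = 1 and s = (10/19)/(2/15) = 75/19. Since 75/19 ≥ 1, the smallest root in [0, 1] is s = 1.)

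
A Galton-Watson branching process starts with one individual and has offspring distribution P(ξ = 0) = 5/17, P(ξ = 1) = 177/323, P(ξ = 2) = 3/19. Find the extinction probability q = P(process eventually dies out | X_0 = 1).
q = 1

Mean offspring μ = 0·5/17 + 1·177/323 + 2·3/19 = 279/323 ≤ 1. For μ ≤ 1 with offspring not concentrated at 1, the Galton-Watson process goes extinct almost surely, so q = 1.
(Algebraic check: The pgf is f(s) = 5/17 + 177/323·s + 3/19·s². The extinction probability q is the smallest fixed point of f in [0, 1]. Setting s = f(s):
  3/19·s² + (177/323 − 1)·s + 5/17 = 0
  3/19·s² − (5/17 + 3/19)·s + 5/17 = 0
which factors as (s − 1)·(3/19·s − 5/17) = 0, giving roots s = 1 and s = (5/17)/(3/19) = 95/51. Since 95/51 ≥ 1, the smallest root in [0, 1] is s = 1.)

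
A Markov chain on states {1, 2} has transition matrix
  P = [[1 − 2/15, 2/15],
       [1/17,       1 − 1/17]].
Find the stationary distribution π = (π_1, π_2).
π_1 = 15/49, π_2 = 34/49

Solve πP = π with π_1 + π_2 = 1. From πP = π: π_1 · (1 − 2/15) + π_2 · 1/17 = π_1 ⇒ π_2 · 1/17 = π_1 · 2/15 ⇒ π_2/π_1 = (2/15)/(1/17) = 34/15. Together with π_1 + π_2 = 1:
  π_1 = (1/17)/(2/15 + 1/17) = (1/17)/(49/255) = 15/49,
  π_2 = (2/15)/(2/15 + 1/17) = (2/15)/(49/255) = 34/49.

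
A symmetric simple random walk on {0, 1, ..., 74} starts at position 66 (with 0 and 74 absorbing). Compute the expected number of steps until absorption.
E[τ | X_0 = 66] = 528

Let v_k = E[τ | X_0 = k]. Boundary: v_0 = v_74 = 0. Recurrence: v_k = 1 + (v_{k-1} + v_{k+1})/2 for 1 ≤ k ≤ 73. The particular solution to v_k − (v_{k-1} + v_{k+1})/2 = 1 is v_k = −k^2. Adding homogeneous solution A + B k and matching boundaries gives v_k = k (74 − k). Substituting k = 66: v_66 = 66 · 8 = 528.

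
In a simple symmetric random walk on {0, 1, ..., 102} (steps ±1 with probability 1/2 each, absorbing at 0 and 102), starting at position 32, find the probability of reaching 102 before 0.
P(hit 102 before 0) = 32/102 = 16/51

Let u_k = P(hit 102 before 0 | start at k). Then u_0 = 0, u_102 = 1, and u_k = u_{k-1}/2 + u_{k+1}/2 for 1 ≤ k ≤ 101. This harmonic recurrence is solved by u_k = k/102, giving u_32 = 32/102 = 16/51.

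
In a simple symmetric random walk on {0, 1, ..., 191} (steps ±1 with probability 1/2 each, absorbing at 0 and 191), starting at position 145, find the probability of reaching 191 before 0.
P(hit 191 before 0) = 145/191

Let u_k = P(hit 191 before 0 | start at k). Then u_0 = 0, u_191 = 1, and u_k = u_{k-1}/2 + u_{k+1}/2 for 1 ≤ k ≤ 190. This harmonic recurrence is solved by u_k = k/191, giving u_145 = 145/191.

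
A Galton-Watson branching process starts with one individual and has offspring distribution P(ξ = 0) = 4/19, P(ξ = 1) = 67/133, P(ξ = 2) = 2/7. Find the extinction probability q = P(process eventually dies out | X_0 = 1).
q = 14/19

The pgf is f(s) = 4/19 + 67/133·s + 2/7·s². The extinction probability q is the smallest fixed point of f in [0, 1]. Setting s = f(s):
  2/7·s² + (67/133 − 1)·s + 4/19 = 0
  2/7·s² − (4/19 + 2/7)·s + 4/19 = 0
which factors as (s − 1)·(2/7·s − 4/19) = 0, giving roots s = 1 and s = (4/19)/(2/7) = 14/19.
Mean offspring μ = 67/133 + 2·2/7 = 143/133 > 1 (supercritical), so q < 1. The extinction probability is the smaller root: q = (4/19)/(2/7) = 14/19.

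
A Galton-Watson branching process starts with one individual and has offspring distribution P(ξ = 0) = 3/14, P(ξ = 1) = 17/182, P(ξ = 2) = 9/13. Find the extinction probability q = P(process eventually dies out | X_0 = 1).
q = 13/42

The pgf is f(s) = 3/14 + 17/182·s + 9/13·s². The extinction probability q is the smallest fixed point of f in [0, 1]. Setting s = f(s):
  9/13·s² + (17/182 − 1)·s + 3/14 = 0
  9/13·s² − (3/14 + 9/13)·s + 3/14 = 0
which factors as (s − 1)·(9/13·s − 3/14) = 0, giving roots s = 1 and s = (3/14)/(9/13) = 13/42.
Mean offspring μ = 17/182 + 2·9/13 = 269/182 > 1 (supercritical), so q < 1. The extinction probability is the smaller root: q = (3/14)/(9/13) = 13/42.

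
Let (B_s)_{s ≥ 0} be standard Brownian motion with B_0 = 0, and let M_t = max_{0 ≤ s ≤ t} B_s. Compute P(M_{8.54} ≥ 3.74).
P(M_{8.54} ≥ 3.74) = 2·P(B_{8.54} ≥ 3.74) = 2(1 − Φ(3.74/√8.54)) ≈ 0.2006

By the reflection principle for Brownian motion, P(M_t ≥ a) = 2 · P(B_t ≥ a) for a ≥ 0. Since B_t ~ N(0, t), P(B_t ≥ 3.74) = 1 − Φ(3.74/√t) = 1 − Φ(3.74/√8.54) = 1 − Φ(1.2798). So
  P(M_{8.54} ≥ 3.74) = 2(1 − Φ(1.2798)) ≈ 0.2006.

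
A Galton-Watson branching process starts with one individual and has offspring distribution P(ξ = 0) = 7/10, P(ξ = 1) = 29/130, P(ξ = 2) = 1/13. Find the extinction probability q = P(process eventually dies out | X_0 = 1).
q = 1

Mean offspring μ = 0·7/10 + 1·29/130 + 2·1/13 = 49/130 ≤ 1. For μ ≤ 1 with offspring not concentrated at 1, the Galton-Watson process goes extinct almost surely, so q = 1.
(Algebraic check: The pgf is f(s) = 7/10 + 29/130·s + 1/13·s². The extinction probability q is the smallest fixed point of f in [0, 1]. Setting s = f(s):
  1/13·s² + (29/130 − 1)·s + 7/10 = 0
  1/13·s² − (7/10 + 1/13)·s + 7/10 = 0
which factors as (s − 1)·(1/13·s − 7/10) = 0, giving roots s = 1 and s = (7/10)/(1/13) = 91/10. Since 91/10 ≥ 1, the smallest root in [0, 1] is s = 1.)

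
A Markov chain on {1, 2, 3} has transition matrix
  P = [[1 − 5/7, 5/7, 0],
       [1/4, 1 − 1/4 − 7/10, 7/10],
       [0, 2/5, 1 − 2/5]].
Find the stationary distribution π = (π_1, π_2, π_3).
π = (7/62, 10/31, 35/62)

This is a birth-death chain on three states, which satisfies detailed balance: π_1 · P_{12} = π_2 · P_{21} and π_2 · P_{23} = π_3 · P_{32}.
From π_1 · 5/7 = π_2 · 1/4: π_2/π_1 = (5/7)/(1/4) = 20/7.
From π_2 · 7/10 = π_3 · 2/5: π_3/π_2 = (7/10)/(2/5) = 7/4.
Take π_1 proportional to 1; then unnormalized π = (1, 20/7, 5). Normalize by dividing by the sum 62/7:
  π = (7/62, 10/31, 35/62).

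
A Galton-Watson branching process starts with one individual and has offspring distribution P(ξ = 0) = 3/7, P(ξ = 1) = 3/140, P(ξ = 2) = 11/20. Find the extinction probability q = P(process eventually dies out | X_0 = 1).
q = 60/77

The pgf is f(s) = 3/7 + 3/140·s + 11/20·s². The extinction probability q is the smallest fixed point of f in [0, 1]. Setting s = f(s):
  11/20·s² + (3/140 − 1)·s + 3/7 = 0
  11/20·s² − (3/7 + 11/20)·s + 3/7 = 0
which factors as (s − 1)·(11/20·s − 3/7) = 0, giving roots s = 1 and s = (3/7)/(11/20) = 60/77.
Mean offspring μ = 3/140 + 2·11/20 = 157/140 > 1 (supercritical), so q < 1. The extinction probability is the smaller root: q = (3/7)/(11/20) = 60/77.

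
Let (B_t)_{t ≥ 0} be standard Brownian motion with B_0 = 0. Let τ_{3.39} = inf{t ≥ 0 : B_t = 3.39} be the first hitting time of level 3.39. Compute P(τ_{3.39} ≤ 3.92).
P(τ_{3.39} ≤ 3.92) = 2(1 − Φ(3.39/√3.92)) = 2(1 − Φ(1.7122)) ≈ 0.0869

By the reflection principle for standard BM, P(τ_b ≤ t) = 2 · P(B_t ≥ b). Since B_t ~ N(0, t), P(B_t ≥ 3.39) = 1 − Φ(3.39/√t) = 1 − Φ(3.39/√3.92) = 1 − Φ(1.7122) ≈ 0.04343. Doubling: P(τ_{3.39} ≤ 3.92) ≈ 2 · 0.04343 = 0.08686 ≈ 0.0869.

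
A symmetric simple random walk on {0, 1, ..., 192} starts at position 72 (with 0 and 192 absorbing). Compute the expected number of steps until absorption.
E[τ | X_0 = 72] = 8640

Let v_k = E[τ | X_0 = k]. Boundary: v_0 = v_192 = 0. Recurrence: v_k = 1 + (v_{k-1} + v_{k+1})/2 for 1 ≤ k ≤ 191. The particular solution to v_k − (v_{k-1} + v_{k+1})/2 = 1 is v_k = −k^2. Adding homogeneous solution A + B k and matching boundaries gives v_k = k (192 − k). Substituting k = 72: v_72 = 72 · 120 = 8640.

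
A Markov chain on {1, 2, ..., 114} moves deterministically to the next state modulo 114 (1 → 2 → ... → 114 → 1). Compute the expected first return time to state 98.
E[T_98 | X_0 = 98] = 114

The chain cycles deterministically, so starting at state 98 it returns in exactly 114 steps. Equivalently, the stationary distribution is uniform π_j = 1/114 for every state j, so by Kac's formula E[T_98] = 1/π_98 = 114.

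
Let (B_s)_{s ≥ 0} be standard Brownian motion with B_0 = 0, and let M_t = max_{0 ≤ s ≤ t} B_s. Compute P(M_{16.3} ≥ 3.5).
P(M_{16.3} ≥ 3.5) = 2·P(B_{16.3} ≥ 3.5) = 2(1 − Φ(3.5/√16.3)) ≈ 0.3860

By the reflection principle for Brownian motion, P(M_t ≥ a) = 2 · P(B_t ≥ a) for a ≥ 0. Since B_t ~ N(0, t), P(B_t ≥ 3.5) = 1 − Φ(3.5/√t) = 1 − Φ(3.5/√16.3) = 1 − Φ(0.8669). So
  P(M_{16.3} ≥ 3.5) = 2(1 − Φ(0.8669)) ≈ 0.3860.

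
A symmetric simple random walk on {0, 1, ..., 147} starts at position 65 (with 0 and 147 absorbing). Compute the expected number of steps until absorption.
E[τ | X_0 = 65] = 5330

Let v_k = E[τ | X_0 = k]. Boundary: v_0 = v_147 = 0. Recurrence: v_k = 1 + (v_{k-1} + v_{k+1})/2 for 1 ≤ k ≤ 146. The particular solution to v_k − (v_{k-1} + v_{k+1})/2 = 1 is v_k = −k^2. Adding homogeneous solution A + B k and matching boundaries gives v_k = k (147 − k). Substituting k = 65: v_65 = 65 · 82 = 5330.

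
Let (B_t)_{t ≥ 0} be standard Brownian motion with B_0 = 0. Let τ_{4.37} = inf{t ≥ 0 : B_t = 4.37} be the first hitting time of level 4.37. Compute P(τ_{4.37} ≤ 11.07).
P(τ_{4.37} ≤ 11.07) = 2(1 − Φ(4.37/√11.07)) = 2(1 − Φ(1.3134)) ≈ 0.1890

By the reflection principle for standard BM, P(τ_b ≤ t) = 2 · P(B_t ≥ b). Since B_t ~ N(0, t), P(B_t ≥ 4.37) = 1 − Φ(4.37/√t) = 1 − Φ(4.37/√11.07) = 1 − Φ(1.3134) ≈ 0.09452. Doubling: P(τ_{4.37} ≤ 11.07) ≈ 2 · 0.09452 = 0.18904 ≈ 0.1890.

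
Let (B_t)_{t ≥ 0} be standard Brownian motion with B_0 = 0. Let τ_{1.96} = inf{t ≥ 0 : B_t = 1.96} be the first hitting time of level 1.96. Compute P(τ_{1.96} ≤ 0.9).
P(τ_{1.96} ≤ 0.9) = 2(1 − Φ(1.96/√0.9)) = 2(1 − Φ(2.0660)) ≈ 0.0388

By the reflection principle for standard BM, P(τ_b ≤ t) = 2 · P(B_t ≥ b). Since B_t ~ N(0, t), P(B_t ≥ 1.96) = 1 − Φ(1.96/√t) = 1 − Φ(1.96/√0.9) = 1 − Φ(2.0660) ≈ 0.01941. Doubling: P(τ_{1.96} ≤ 0.9) ≈ 2 · 0.01941 = 0.03882 ≈ 0.0388.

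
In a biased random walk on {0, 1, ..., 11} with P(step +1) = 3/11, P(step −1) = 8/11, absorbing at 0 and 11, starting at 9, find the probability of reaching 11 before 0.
P(hit 11 before 0) = (1 − (8/3)^9) / (1 − (8/3)^11) = 241556481/1717951489

Let u_k denote P(reach 11 before 0 | start at k). Boundary: u_0 = 0, u_11 = 1. Recurrence: u_k = 3/11·u_{k+1} + 8/11·u_{k-1} for 1 ≤ k ≤ 10. Try u_k = A + B·r^k with r = q/p = (8/11)/(3/11) = 8/3. Substitution satisfies the recurrence; boundary conditions give:
  u_k = (1 − r^k) / (1 − r^N) = (1 − (8/3)^9) / (1 − (8/3)^11) = 241556481/1717951489.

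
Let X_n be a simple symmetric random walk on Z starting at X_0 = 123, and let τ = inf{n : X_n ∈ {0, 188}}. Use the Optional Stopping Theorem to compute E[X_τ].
E[X_τ] = 123

X_n is a martingale and τ is a bounded-mean stopping time (indeed τ is finite a.s. with bounded expectation since the walk is in a bounded region). By the OST, E[X_τ] = E[X_0] = 123. Equivalently: E[X_τ] = 188 · P(hit 188 first) + 0 · P(hit 0 first) = 188 · (123/188) = 123.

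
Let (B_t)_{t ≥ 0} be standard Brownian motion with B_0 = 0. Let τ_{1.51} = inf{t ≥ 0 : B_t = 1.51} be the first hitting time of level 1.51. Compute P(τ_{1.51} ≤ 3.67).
P(τ_{1.51} ≤ 3.67) = 2(1 − Φ(1.51/√3.67)) = 2(1 − Φ(0.7882)) ≈ 0.4306

By the reflection principle for standard BM, P(τ_b ≤ t) = 2 · P(B_t ≥ b). Since B_t ~ N(0, t), P(B_t ≥ 1.51) = 1 − Φ(1.51/√t) = 1 − Φ(1.51/√3.67) = 1 − Φ(0.7882) ≈ 0.21529. Doubling: P(τ_{1.51} ≤ 3.67) ≈ 2 · 0.21529 = 0.43058 ≈ 0.4306.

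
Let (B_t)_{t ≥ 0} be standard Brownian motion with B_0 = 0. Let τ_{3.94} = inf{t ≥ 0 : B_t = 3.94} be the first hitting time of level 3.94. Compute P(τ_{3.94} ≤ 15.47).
P(τ_{3.94} ≤ 15.47) = 2(1 − Φ(3.94/√15.47)) = 2(1 − Φ(1.0017)) ≈ 0.3165

By the reflection principle for standard BM, P(τ_b ≤ t) = 2 · P(B_t ≥ b). Since B_t ~ N(0, t), P(B_t ≥ 3.94) = 1 − Φ(3.94/√t) = 1 − Φ(3.94/√15.47) = 1 − Φ(1.0017) ≈ 0.15824. Doubling: P(τ_{3.94} ≤ 15.47) ≈ 2 · 0.15824 = 0.31648 ≈ 0.3165.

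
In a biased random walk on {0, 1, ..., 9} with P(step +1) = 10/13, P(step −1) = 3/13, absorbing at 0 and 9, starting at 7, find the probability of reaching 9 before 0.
P(hit 9 before 0) = (1 − (3/10)^7) / (1 − (3/10)^9) = 142825900/142854331

Let u_k denote P(reach 9 before 0 | start at k). Boundary: u_0 = 0, u_9 = 1. Recurrence: u_k = 10/13·u_{k+1} + 3/13·u_{k-1} for 1 ≤ k ≤ 8. Try u_k = A + B·r^k with r = q/p = (3/13)/(10/13) = 3/10. Substitution satisfies the recurrence; boundary conditions give:
  u_k = (1 − r^k) / (1 − r^N) = (1 − (3/10)^7) / (1 − (3/10)^9) = 142825900/142854331.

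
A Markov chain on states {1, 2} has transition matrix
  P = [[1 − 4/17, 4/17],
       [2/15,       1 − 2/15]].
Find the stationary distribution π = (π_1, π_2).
π_1 = 17/47, π_2 = 30/47

Solve πP = π with π_1 + π_2 = 1. From πP = π: π_1 · (1 − 4/17) + π_2 · 2/15 = π_1 ⇒ π_2 · 2/15 = π_1 · 4/17 ⇒ π_2/π_1 = (4/17)/(2/15) = 30/17. Together with π_1 + π_2 = 1:
  π_1 = (2/15)/(4/17 + 2/15) = (2/15)/(94/255) = 17/47,
  π_2 = (4/17)/(4/17 + 2/15) = (4/17)/(94/255) = 30/47.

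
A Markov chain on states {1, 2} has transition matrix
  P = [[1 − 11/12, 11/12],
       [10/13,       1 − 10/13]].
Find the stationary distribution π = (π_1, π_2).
π_1 = 120/263, π_2 = 143/263

Solve πP = π with π_1 + π_2 = 1. From πP = π: π_1 · (1 − 11/12) + π_2 · 10/13 = π_1 ⇒ π_2 · 10/13 = π_1 · 11/12 ⇒ π_2/π_1 = (11/12)/(10/13) = 143/120. Together with π_1 + π_2 = 1:
  π_1 = (10/13)/(11/12 + 10/13) = (10/13)/(263/156) = 120/263,
  π_2 = (11/12)/(11/12 + 10/13) = (11/12)/(263/156) = 143/263.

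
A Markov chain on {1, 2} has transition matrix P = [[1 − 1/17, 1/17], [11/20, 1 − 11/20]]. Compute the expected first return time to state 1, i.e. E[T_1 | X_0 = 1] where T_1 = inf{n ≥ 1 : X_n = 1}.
E[T_1 | X_0 = 1] = 1/π_1 = 207/187

For an irreducible recurrent Markov chain with stationary distribution π, E[T_i | X_0 = i] = 1/π_i (Kac's formula). Here π_1 = (11/20)/(1/17 + 11/20) = (11/20)/(207/340) = 187/207, so E[T_1 | X_0 = 1] = 1/π_1 = (1/17 + 11/20)/(11/20) = (207/340)/(11/20) = 207/187.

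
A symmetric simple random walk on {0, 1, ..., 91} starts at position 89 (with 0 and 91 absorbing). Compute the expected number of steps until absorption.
E[τ | X_0 = 89] = 178

Let v_k = E[τ | X_0 = k]. Boundary: v_0 = v_91 = 0. Recurrence: v_k = 1 + (v_{k-1} + v_{k+1})/2 for 1 ≤ k ≤ 90. The particular solution to v_k − (v_{k-1} + v_{k+1})/2 = 1 is v_k = −k^2. Adding homogeneous solution A + B k and matching boundaries gives v_k = k (91 − k). Substituting k = 89: v_89 = 89 · 2 = 178.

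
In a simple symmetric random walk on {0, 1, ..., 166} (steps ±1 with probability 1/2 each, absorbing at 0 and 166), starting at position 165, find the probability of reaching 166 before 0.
P(hit 166 before 0) = 165/166

Let u_k = P(hit 166 before 0 | start at k). Then u_0 = 0, u_166 = 1, and u_k = u_{k-1}/2 + u_{k+1}/2 for 1 ≤ k ≤ 165. This harmonic recurrence is solved by u_k = k/166, giving u_165 = 165/166.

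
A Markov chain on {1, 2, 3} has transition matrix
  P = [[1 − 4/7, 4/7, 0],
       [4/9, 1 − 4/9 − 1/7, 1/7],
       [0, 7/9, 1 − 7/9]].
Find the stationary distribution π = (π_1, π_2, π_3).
π = (343/865, 441/865, 81/865)

This is a birth-death chain on three states, which satisfies detailed balance: π_1 · P_{12} = π_2 · P_{21} and π_2 · P_{23} = π_3 · P_{32}.
From π_1 · 4/7 = π_2 · 4/9: π_2/π_1 = (4/7)/(4/9) = 9/7.
From π_2 · 1/7 = π_3 · 7/9: π_3/π_2 = (1/7)/(7/9) = 9/49.
Take π_1 proportional to 1; then unnormalized π = (1, 9/7, 81/343). Normalize by dividing by the sum 865/343:
  π = (343/865, 441/865, 81/865).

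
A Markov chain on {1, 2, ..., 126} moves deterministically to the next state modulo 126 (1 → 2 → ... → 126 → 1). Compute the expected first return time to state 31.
E[T_31 | X_0 = 31] = 126

The chain cycles deterministically, so starting at state 31 it returns in exactly 126 steps. Equivalently, the stationary distribution is uniform π_j = 1/126 for every state j, so by Kac's formula E[T_31] = 1/π_31 = 126.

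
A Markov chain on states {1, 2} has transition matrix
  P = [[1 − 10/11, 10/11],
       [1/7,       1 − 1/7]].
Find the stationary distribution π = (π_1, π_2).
π_1 = 11/81, π_2 = 70/81

Solve πP = π with π_1 + π_2 = 1. From πP = π: π_1 · (1 − 10/11) + π_2 · 1/7 = π_1 ⇒ π_2 · 1/7 = π_1 · 10/11 ⇒ π_2/π_1 = (10/11)/(1/7) = 70/11. Together with π_1 + π_2 = 1:
  π_1 = (1/7)/(10/11 + 1/7) = (1/7)/(81/77) = 11/81,
  π_2 = (10/11)/(10/11 + 1/7) = (10/11)/(81/77) = 70/81.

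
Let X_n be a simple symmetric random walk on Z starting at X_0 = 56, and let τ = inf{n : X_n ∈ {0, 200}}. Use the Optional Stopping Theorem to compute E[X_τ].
E[X_τ] = 56

X_n is a martingale and τ is a bounded-mean stopping time (indeed τ is finite a.s. with bounded expectation since the walk is in a bounded region). By the OST, E[X_τ] = E[X_0] = 56. Equivalently: E[X_τ] = 200 · P(hit 200 first) + 0 · P(hit 0 first) = 200 · (56/200) = 56.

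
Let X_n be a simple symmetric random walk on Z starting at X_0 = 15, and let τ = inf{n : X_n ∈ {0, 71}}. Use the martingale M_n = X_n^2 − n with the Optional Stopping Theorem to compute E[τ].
E[τ] = 840

M_n = X_n^2 − n is a martingale (since E[X_{n+1}^2 | F_n] = X_n^2 + 1). By OST (τ has finite mean in a bounded region), E[M_τ] = E[M_0] = X_0^2 − 0 = 15^2 = 225. Also E[M_τ] = E[X_τ^2] − E[τ]. The walk exits at 0 or 71, with P(hit 71 first) = 15/71, so E[X_τ^2] = 71^2 · 15/71 + 0 = 1065. Thus E[τ] = E[X_τ^2] − E[M_τ] = 1065 − 225 = 840 = 15(71 − 15) = 840.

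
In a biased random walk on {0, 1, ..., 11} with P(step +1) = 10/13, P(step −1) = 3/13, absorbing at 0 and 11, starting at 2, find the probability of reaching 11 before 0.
P(hit 11 before 0) = (1 − (3/10)^2) / (1 − (3/10)^11) = 13000000000/14285688979

Let u_k denote P(reach 11 before 0 | start at k). Boundary: u_0 = 0, u_11 = 1. Recurrence: u_k = 10/13·u_{k+1} + 3/13·u_{k-1} for 1 ≤ k ≤ 10. Try u_k = A + B·r^k with r = q/p = (3/13)/(10/13) = 3/10. Substitution satisfies the recurrence; boundary conditions give:
  u_k = (1 − r^k) / (1 − r^N) = (1 − (3/10)^2) / (1 − (3/10)^11) = 13000000000/14285688979.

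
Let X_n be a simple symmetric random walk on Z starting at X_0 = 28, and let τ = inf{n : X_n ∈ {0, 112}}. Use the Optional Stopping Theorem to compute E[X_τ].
E[X_τ] = 28

X_n is a martingale and τ is a bounded-mean stopping time (indeed τ is finite a.s. with bounded expectation since the walk is in a bounded region). By the OST, E[X_τ] = E[X_0] = 28. Equivalently: E[X_τ] = 112 · P(hit 112 first) + 0 · P(hit 0 first) = 112 · (28/112) = 28.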